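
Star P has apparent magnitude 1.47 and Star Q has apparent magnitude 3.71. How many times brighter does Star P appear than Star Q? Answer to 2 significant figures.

Δm = 1.47 − (3.71) = -2.24
Flux ratio = 10^(−0.4 Δm) = 10^(−0.4 × -2.24) = 10^0.896 = 7.870

7.9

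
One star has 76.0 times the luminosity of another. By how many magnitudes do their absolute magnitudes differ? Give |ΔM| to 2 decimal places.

|ΔM| ≈ 4.70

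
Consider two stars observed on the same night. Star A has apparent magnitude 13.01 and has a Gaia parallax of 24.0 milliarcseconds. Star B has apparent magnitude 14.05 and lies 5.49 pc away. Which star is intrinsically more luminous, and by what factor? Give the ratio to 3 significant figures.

Star A: p = 24.0 mas = 0.0240″ → d = 1/p = 41.67 pc
Star A: M = m − 5 log₁₀ d + 5 = 13.01 − 5·1.6198 + 5 = 9.911
Star B: M = m − 5 log₁₀ d + 5 = 14.05 − 5·0.7396 + 5 = 15.352
ΔM = M_A − M_B = 9.911 − (15.352) = -5.441; smaller M is more luminous → Star A.
L ratio = 10^(0.4 |ΔM|) = 10^2.176 = 150.1

Star A is more luminous, by a factor of 150.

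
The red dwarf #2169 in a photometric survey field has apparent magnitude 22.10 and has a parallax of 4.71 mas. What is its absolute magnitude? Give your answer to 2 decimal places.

p = 4.71 mas = 4.71×10^-3″ → d = 1/p = 212.3 pc
5 log₁₀(d/10 pc) = 5 log₁₀(212.3) − 5 = 6.635
M = m − 5 log₁₀(d/10) = 22.10 − 6.635 = 15.465

M ≈ 15.47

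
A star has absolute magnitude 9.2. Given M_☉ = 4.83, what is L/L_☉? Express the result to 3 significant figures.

M − M_☉ = 9.2 − 4.83 = 4.370
L/L_☉ = 10^(−0.4 (M − M_☉)) = 10^-1.748 = 0.01786

L/L_☉ ≈ 0.0179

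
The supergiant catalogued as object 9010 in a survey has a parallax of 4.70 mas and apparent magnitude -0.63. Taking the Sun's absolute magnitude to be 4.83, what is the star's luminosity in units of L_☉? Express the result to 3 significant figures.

d = 1/p = 1000/4.70 mas = 212.8 pc
M = m − 5 log₁₀ d + 5 = -0.63 − 5·2.3279 + 5 = -7.270
M − M_☉ = -7.270 − 4.83 = -12.100
L/L_☉ = 10^(−0.4 × -12.100) = 69150

L/L_☉ ≈ 69200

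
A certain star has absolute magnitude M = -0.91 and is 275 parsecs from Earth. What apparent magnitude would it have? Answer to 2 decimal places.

m = M + 5 log₁₀ d − 5 = -0.91 + 5·2.4393 − 5 = 6.287

m ≈ 6.29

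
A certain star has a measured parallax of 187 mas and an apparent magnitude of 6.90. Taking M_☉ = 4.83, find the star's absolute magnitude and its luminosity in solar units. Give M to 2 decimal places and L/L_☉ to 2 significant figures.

d = 1/p = 1000/187 mas = 5.348 pc
M = m − 5 log₁₀ d + 5 = 6.90 − 5·0.7282 + 5 = 8.259
M − M_☉ = 8.259 − 4.83 = 3.429
L/L_☉ = 10^(−0.4 × 3.429) = 0.04249

M ≈ 8.26; L/L_☉ ≈ 0.042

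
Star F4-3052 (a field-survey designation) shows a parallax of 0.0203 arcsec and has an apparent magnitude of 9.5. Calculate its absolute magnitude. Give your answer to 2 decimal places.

M ≈ 6.04

d = 1/p = 1/0.0203″ = 49.26 pc
5 log₁₀(d/10 pc) = 5 log₁₀(49.26) − 5 = 3.463
M = m − 5 log₁₀(d/10) = 9.5 − 3.463 = 6.037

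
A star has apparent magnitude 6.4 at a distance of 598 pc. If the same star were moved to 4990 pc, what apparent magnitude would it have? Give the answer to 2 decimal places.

Flux ∝ 1/d², so Δm = 5 log₁₀(d₂/d₁) = 5 log₁₀(4990/598) = 4.607
m₂ = m₁ + Δm = 6.4 + (4.607) = 11.007

m ≈ 11.01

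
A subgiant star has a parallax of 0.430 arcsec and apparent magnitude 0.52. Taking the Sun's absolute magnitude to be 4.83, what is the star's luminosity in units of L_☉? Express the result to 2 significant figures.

L/L_☉ ≈ 2.9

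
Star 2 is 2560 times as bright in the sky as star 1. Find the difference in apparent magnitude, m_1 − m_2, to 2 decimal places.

Pogson: Δm = −2.5 log₁₀(ratio) = −2.5 log₁₀(2560) = −2.5 × 3.4082 = -8.521
Star 2 is brighter so has the smaller magnitude: m_1 − m_2 is positive.

m_1 − m_2 ≈ 8.52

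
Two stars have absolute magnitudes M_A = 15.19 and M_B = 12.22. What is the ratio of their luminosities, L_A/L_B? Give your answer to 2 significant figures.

L_A/L_B ≈ 0.065

ΔM = M_A − M_B = 2.97
L_A/L_B = 10^(−0.4 ΔM) = 10^-1.188 = 0.06486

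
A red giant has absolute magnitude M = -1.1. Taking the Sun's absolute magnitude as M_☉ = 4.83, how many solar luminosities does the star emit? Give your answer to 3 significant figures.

M − M_☉ = -1.1 − 4.83 = -5.930
L/L_☉ = 10^(−0.4 (M − M_☉)) = 10^2.372 = 235.5

L/L_☉ ≈ 236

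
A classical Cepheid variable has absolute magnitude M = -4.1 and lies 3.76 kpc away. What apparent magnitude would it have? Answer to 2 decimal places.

d = 3.76 kpc = 3760 pc
m = M + 5 log₁₀ d − 5 = -4.1 + 5·3.5752 − 5 = 8.776

m ≈ 8.78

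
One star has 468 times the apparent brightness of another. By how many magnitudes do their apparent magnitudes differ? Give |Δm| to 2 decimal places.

|Δm| ≈ 6.68

Pogson: Δm = −2.5 log₁₀(ratio) = −2.5 log₁₀(468) = −2.5 × 2.6702 = -6.676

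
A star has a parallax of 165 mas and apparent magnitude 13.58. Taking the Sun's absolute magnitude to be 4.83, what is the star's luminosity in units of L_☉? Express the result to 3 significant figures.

L/L_☉ ≈ 1.16×10^-4

d = 1/p = 1000/165 mas = 6.061 pc
M = m − 5 log₁₀ d + 5 = 13.58 − 5·0.7825 + 5 = 14.667
M − M_☉ = 14.667 − 4.83 = 9.837
L/L_☉ = 10^(−0.4 × 9.837) = 1.162×10^-4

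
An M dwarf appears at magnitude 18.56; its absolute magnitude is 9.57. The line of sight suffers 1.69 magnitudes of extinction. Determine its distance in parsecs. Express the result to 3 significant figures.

m − M = 5 log₁₀(d/10 pc) + A  ⇒  18.56 − (9.57) − 1.69 = 5 log₁₀(d/10)
7.300 = 5 log₁₀(d/10)
log₁₀ d = (m − M − A)/5 + 1 = 2.4600
d = 10^2.4600 = 288.4 pc

d ≈ 288 pc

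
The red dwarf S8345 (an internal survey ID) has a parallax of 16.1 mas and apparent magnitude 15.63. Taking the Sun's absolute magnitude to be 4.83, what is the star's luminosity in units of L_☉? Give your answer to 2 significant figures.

d = 1/p = 1000/16.1 mas = 62.11 pc
M = m − 5 log₁₀ d + 5 = 15.63 − 5·1.7932 + 5 = 11.664
M − M_☉ = 11.664 − 4.83 = 6.834
L/L_☉ = 10^(−0.4 × 6.834) = 1.846×10^-3

L/L_☉ ≈ 1.8×10^-3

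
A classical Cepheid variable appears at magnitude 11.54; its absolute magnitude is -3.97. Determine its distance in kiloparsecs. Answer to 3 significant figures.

d ≈ 12.6 kpc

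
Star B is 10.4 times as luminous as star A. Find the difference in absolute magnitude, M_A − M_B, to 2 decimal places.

M_A − M_B ≈ 2.54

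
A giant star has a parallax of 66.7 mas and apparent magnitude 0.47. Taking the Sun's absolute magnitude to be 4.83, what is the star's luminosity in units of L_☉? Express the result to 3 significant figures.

d = 1/p = 1000/66.7 mas = 14.99 pc
M = m − 5 log₁₀ d + 5 = 0.47 − 5·1.1759 + 5 = -0.409
M − M_☉ = -0.409 − 4.83 = -5.239
L/L_☉ = 10^(−0.4 × -5.239) = 124.7

L/L_☉ ≈ 125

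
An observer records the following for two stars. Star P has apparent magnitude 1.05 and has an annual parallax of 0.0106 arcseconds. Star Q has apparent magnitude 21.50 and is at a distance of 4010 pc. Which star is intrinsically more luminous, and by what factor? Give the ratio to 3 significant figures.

Star P: d = 1/p = 1/0.0106″ = 94.34 pc
Star P: M = m − 5 log₁₀ d + 5 = 1.05 − 5·1.9747 + 5 = -3.823
Star Q: M = m − 5 log₁₀ d + 5 = 21.50 − 5·3.6031 + 5 = 8.484
ΔM = M_P − M_Q = -3.823 − (8.484) = -12.308; smaller M is more luminous → Star P.
L ratio = 10^(0.4 |ΔM|) = 10^4.923 = 83770

Star P is more luminous, by a factor of 83800.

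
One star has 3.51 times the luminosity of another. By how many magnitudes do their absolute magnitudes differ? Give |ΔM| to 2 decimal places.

|ΔM| ≈ 1.36

Pogson: ΔM = −2.5 log₁₀(ratio) = −2.5 log₁₀(3.51) = −2.5 × 0.5453 = -1.363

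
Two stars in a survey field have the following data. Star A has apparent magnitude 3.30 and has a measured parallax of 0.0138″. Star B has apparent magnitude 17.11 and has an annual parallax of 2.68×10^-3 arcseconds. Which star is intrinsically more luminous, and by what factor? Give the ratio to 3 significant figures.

Star A is more luminous, by a factor of 12600.

Star A: d = 1/p = 1/0.0138″ = 72.46 pc
Star A: M = m − 5 log₁₀ d + 5 = 3.30 − 5·1.8601 + 5 = -1.001
Star B: d = 1/p = 1/2.68×10^-3″ = 373.1 pc
Star B: M = m − 5 log₁₀ d + 5 = 17.11 − 5·2.5719 + 5 = 9.251
ΔM = M_A − M_B = -1.001 − (9.251) = -10.251; smaller M is more luminous → Star A.
L ratio = 10^(0.4 |ΔM|) = 10^4.101 = 12600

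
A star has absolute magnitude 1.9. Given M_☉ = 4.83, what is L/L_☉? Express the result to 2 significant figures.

M − M_☉ = 1.9 − 4.83 = -2.930
L/L_☉ = 10^(−0.4 (M − M_☉)) = 10^1.172 = 14.86

L/L_☉ ≈ 15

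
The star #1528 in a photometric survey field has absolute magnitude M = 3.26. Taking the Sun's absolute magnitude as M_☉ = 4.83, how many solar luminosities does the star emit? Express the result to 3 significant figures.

L/L_☉ ≈ 4.25

M − M_☉ = 3.26 − 4.83 = -1.570
L/L_☉ = 10^(−0.4 (M − M_☉)) = 10^0.628 = 4.246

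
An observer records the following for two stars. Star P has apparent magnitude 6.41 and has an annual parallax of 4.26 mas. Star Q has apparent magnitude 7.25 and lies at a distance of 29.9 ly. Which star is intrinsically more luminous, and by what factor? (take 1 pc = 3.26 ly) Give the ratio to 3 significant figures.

Star P is more luminous, by a factor of 1420.

Star P: p = 4.26 mas = 4.26×10^-3″ → d = 1/p = 234.7 pc
Star P: M = m − 5 log₁₀ d + 5 = 6.41 − 5·2.3706 + 5 = -0.443
Star Q: d = 29.9 ly / 3.26 = 9.172 pc
Star Q: M = m − 5 log₁₀ d + 5 = 7.25 − 5·0.9625 + 5 = 7.438
ΔM = M_P − M_Q = -0.443 − (7.438) = -7.881; smaller M is more luminous → Star P.
L ratio = 10^(0.4 |ΔM|) = 10^3.152 = 1420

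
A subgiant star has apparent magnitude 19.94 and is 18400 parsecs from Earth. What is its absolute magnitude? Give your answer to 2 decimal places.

M ≈ 3.62

5 log₁₀(d/10 pc) = 5 log₁₀(18400) − 5 = 16.324
M = m − 5 log₁₀(d/10) = 19.94 − 16.324 = 3.616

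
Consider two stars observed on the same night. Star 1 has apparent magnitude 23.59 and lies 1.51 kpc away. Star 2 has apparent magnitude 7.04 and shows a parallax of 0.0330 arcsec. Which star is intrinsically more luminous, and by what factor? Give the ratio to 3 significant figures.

Star 2 is more luminous, by a factor of 1680.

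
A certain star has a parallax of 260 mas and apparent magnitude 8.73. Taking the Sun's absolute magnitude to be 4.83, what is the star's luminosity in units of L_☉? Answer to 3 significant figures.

d = 1/p = 1000/260 mas = 3.846 pc
M = m − 5 log₁₀ d + 5 = 8.73 − 5·0.5850 + 5 = 10.805
M − M_☉ = 10.805 − 4.83 = 5.975
L/L_☉ = 10^(−0.4 × 5.975) = 4.074×10^-3

L/L_☉ ≈ 4.07×10^-3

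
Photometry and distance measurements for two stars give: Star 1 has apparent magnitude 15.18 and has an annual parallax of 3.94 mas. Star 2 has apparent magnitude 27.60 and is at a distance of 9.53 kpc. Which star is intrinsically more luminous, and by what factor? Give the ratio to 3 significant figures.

Star 1 is more luminous, by a factor of 65.9.

Star 1: p = 3.94 mas = 3.94×10^-3″ → d = 1/p = 253.8 pc
Star 1: M = m − 5 log₁₀ d + 5 = 15.18 − 5·2.4045 + 5 = 8.157
Star 2: d = 9.53 kpc = 9530 pc
Star 2: M = m − 5 log₁₀ d + 5 = 27.60 − 5·3.9791 + 5 = 12.705
ΔM = M_1 − M_2 = 8.157 − (12.705) = -4.547; smaller M is more luminous → Star 1.
L ratio = 10^(0.4 |ΔM|) = 10^1.819 = 65.89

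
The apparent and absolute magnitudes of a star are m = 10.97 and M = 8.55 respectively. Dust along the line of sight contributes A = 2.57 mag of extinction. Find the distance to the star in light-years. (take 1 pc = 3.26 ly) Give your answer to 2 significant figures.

m − M = 5 log₁₀(d/10 pc) + A  ⇒  10.97 − (8.55) − 2.57 = 5 log₁₀(d/10)
-0.150 = 5 log₁₀(d/10)
log₁₀ d = (m − M − A)/5 + 1 = 0.9700
d = 10^0.9700 = 9.333 pc
= 30.42 ly

d ≈ 30 ly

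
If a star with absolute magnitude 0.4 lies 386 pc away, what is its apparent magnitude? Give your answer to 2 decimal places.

m ≈ 8.33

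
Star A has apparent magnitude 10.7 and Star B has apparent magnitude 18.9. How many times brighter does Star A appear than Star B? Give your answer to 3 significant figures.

Δm = 10.7 − (18.9) = -8.2
Flux ratio = 10^(−0.4 Δm) = 10^(−0.4 × -8.2) = 10^3.280 = 1905

1910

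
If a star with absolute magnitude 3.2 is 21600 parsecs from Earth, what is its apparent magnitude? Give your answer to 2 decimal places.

m ≈ 19.87

m = M + 5 log₁₀ d − 5 = 3.2 + 5·4.3345 − 5 = 19.872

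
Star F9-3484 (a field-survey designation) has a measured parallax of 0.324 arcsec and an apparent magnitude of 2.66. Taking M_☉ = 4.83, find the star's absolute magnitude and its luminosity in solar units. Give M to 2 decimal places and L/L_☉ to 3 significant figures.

M ≈ 5.21; L/L_☉ ≈ 0.703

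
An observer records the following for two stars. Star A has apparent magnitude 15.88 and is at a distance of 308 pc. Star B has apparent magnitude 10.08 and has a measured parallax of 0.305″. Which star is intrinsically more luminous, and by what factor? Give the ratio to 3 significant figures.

Star A: M = m − 5 log₁₀ d + 5 = 15.88 − 5·2.4886 + 5 = 8.437
Star B: d = 1/p = 1/0.305″ = 3.279 pc
Star B: M = m − 5 log₁₀ d + 5 = 10.08 − 5·0.5157 + 5 = 12.501
ΔM = M_A − M_B = 8.437 − (12.501) = -4.064; smaller M is more luminous → Star A.
L ratio = 10^(0.4 |ΔM|) = 10^1.626 = 42.24

Star A is more luminous, by a factor of 42.2.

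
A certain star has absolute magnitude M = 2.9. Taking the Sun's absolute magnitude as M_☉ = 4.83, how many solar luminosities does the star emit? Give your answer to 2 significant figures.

L/L_☉ ≈ 5.9

M − M_☉ = 2.9 − 4.83 = -1.930
L/L_☉ = 10^(−0.4 (M − M_☉)) = 10^0.772 = 5.916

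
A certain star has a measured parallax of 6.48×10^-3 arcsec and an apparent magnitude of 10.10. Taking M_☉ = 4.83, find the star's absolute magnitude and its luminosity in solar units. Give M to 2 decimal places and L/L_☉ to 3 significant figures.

d = 1/p = 1/6.48×10^-3″ = 154.3 pc
M = m − 5 log₁₀ d + 5 = 10.10 − 5·2.1884 + 5 = 4.158
M − M_☉ = 4.158 − 4.83 = -0.672
L/L_☉ = 10^(−0.4 × -0.672) = 1.857

M ≈ 4.16; L/L_☉ ≈ 1.86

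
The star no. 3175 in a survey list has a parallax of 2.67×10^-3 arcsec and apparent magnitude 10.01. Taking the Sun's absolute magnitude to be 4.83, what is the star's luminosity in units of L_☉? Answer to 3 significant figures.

d = 1/p = 1/2.67×10^-3″ = 374.5 pc
M = m − 5 log₁₀ d + 5 = 10.01 − 5·2.5735 + 5 = 2.143
M − M_☉ = 2.143 − 4.83 = -2.687
L/L_☉ = 10^(−0.4 × -2.687) = 11.88

L/L_☉ ≈ 11.9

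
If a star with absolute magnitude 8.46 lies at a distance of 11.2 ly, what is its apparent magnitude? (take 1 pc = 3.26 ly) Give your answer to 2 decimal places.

d = 11.2 ly / 3.26 = 3.436 pc
m = M + 5 log₁₀ d − 5 = 8.46 + 5·0.5360 − 5 = 6.140

m ≈ 6.14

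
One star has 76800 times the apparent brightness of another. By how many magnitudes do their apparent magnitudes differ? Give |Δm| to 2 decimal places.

|Δm| ≈ 12.21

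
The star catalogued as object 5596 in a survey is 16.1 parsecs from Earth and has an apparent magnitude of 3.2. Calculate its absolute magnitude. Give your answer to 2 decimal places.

5 log₁₀(d/10 pc) = 5 log₁₀(16.10) − 5 = 1.034
M = m − 5 log₁₀(d/10) = 3.2 − 1.034 = 2.166

M ≈ 2.17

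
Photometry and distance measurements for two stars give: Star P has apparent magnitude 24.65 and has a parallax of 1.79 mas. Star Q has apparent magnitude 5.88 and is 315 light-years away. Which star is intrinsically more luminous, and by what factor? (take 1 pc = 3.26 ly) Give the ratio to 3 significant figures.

Star P: p = 1.79 mas = 1.79×10^-3″ → d = 1/p = 558.7 pc
Star P: M = m − 5 log₁₀ d + 5 = 24.65 − 5·2.7471 + 5 = 15.914
Star Q: d = 315 ly / 3.26 = 96.63 pc
Star Q: M = m − 5 log₁₀ d + 5 = 5.88 − 5·1.9851 + 5 = 0.955
ΔM = M_P − M_Q = 15.914 − (0.955) = 14.960; smaller M is more luminous → Star Q.
L ratio = 10^(0.4 |ΔM|) = 10^5.984 = 963600

Star Q is more luminous, by a factor of 964000.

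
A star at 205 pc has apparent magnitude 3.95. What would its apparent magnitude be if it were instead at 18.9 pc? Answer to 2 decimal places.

m ≈ -1.23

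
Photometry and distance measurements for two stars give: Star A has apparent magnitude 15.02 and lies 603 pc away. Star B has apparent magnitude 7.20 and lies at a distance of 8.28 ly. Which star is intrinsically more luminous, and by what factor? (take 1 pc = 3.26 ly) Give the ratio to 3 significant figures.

Star A is more luminous, by a factor of 42.0.

Star A: M = m − 5 log₁₀ d + 5 = 15.02 − 5·2.7803 + 5 = 6.118
Star B: d = 8.28 ly / 3.26 = 2.540 pc
Star B: M = m − 5 log₁₀ d + 5 = 7.20 − 5·0.4048 + 5 = 10.176
ΔM = M_A − M_B = 6.118 − (10.176) = -4.058; smaller M is more luminous → Star A.
L ratio = 10^(0.4 |ΔM|) = 10^1.623 = 41.98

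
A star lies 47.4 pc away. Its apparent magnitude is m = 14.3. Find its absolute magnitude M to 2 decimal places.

M ≈ 10.92

5 log₁₀(d/10 pc) = 5 log₁₀(47.40) − 5 = 3.379
M = m − 5 log₁₀(d/10) = 14.3 − 3.379 = 10.921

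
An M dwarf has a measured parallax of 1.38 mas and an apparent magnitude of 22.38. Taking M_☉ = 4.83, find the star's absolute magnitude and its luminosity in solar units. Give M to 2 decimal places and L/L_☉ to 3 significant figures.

d = 1/p = 1000/1.38 mas = 724.6 pc
M = m − 5 log₁₀ d + 5 = 22.38 − 5·2.8601 + 5 = 13.079
M − M_☉ = 13.079 − 4.83 = 8.249
L/L_☉ = 10^(−0.4 × 8.249) = 5.015×10^-4

M ≈ 13.08; L/L_☉ ≈ 5.01×10^-4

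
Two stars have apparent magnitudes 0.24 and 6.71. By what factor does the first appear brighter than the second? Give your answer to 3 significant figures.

Magnitude difference = -6.47
Flux ratio = 10^(−0.4 Δm) = 10^(−0.4 × -6.47) = 10^2.588 = 387.3

387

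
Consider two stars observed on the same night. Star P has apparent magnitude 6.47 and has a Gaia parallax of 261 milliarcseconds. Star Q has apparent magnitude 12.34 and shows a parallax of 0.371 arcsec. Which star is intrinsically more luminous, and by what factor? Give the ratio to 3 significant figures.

Star P: p = 261 mas = 0.261″ → d = 1/p = 3.831 pc
Star P: M = m − 5 log₁₀ d + 5 = 6.47 − 5·0.5834 + 5 = 8.553
Star Q: d = 1/p = 1/0.371″ = 2.695 pc
Star Q: M = m − 5 log₁₀ d + 5 = 12.34 − 5·0.4306 + 5 = 15.187
ΔM = M_P − M_Q = 8.553 − (15.187) = -6.634; smaller M is more luminous → Star P.
L ratio = 10^(0.4 |ΔM|) = 10^2.653 = 450.3

Star P is more luminous, by a factor of 450.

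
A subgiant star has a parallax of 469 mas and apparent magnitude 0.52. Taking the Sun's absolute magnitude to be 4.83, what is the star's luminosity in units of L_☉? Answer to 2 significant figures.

L/L_☉ ≈ 2.4

d = 1/p = 1000/469 mas = 2.132 pc
M = m − 5 log₁₀ d + 5 = 0.52 − 5·0.3288 + 5 = 3.876
M − M_☉ = 3.876 − 4.83 = -0.954
L/L_☉ = 10^(−0.4 × -0.954) = 2.408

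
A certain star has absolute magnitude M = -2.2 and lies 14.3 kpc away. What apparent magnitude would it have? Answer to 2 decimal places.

m ≈ 13.58

d = 14.3 kpc = 14300 pc
m = M + 5 log₁₀ d − 5 = -2.2 + 5·4.1553 − 5 = 13.577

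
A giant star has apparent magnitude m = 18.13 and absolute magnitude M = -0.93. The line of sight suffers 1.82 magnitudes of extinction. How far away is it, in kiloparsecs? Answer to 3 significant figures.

m − M = 5 log₁₀(d/10 pc) + A  ⇒  18.13 − (-0.93) − 1.82 = 5 log₁₀(d/10)
17.240 = 5 log₁₀(d/10)
log₁₀ d = (m − M − A)/5 + 1 = 4.4480
d = 10^4.4480 = 28050 pc
= 28.05 kpc

d ≈ 28.1 kpc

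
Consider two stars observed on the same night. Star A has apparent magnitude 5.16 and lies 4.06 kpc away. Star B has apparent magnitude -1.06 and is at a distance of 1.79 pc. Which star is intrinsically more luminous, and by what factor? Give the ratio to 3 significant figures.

Star A is more luminous, by a factor of 16700.

Star A: d = 4.06 kpc = 4060 pc
Star A: M = m − 5 log₁₀ d + 5 = 5.16 − 5·3.6085 + 5 = -7.883
Star B: M = m − 5 log₁₀ d + 5 = -1.06 − 5·0.2529 + 5 = 2.676
ΔM = M_A − M_B = -7.883 − (2.676) = -10.558; smaller M is more luminous → Star A.
L ratio = 10^(0.4 |ΔM|) = 10^4.223 = 16720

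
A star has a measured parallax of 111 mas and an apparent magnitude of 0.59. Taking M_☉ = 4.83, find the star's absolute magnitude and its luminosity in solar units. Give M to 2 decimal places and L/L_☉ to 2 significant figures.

M ≈ 0.82; L/L_☉ ≈ 40

d = 1/p = 1000/111 mas = 9.009 pc
M = m − 5 log₁₀ d + 5 = 0.59 − 5·0.9547 + 5 = 0.817
M − M_☉ = 0.817 − 4.83 = -4.013
L/L_☉ = 10^(−0.4 × -4.013) = 40.30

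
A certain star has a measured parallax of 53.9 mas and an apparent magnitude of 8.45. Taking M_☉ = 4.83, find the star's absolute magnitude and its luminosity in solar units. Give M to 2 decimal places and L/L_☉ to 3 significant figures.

M ≈ 7.11; L/L_☉ ≈ 0.123

d = 1/p = 1000/53.9 mas = 18.55 pc
M = m − 5 log₁₀ d + 5 = 8.45 − 5·1.2684 + 5 = 7.108
M − M_☉ = 7.108 − 4.83 = 2.278
L/L_☉ = 10^(−0.4 × 2.278) = 0.1227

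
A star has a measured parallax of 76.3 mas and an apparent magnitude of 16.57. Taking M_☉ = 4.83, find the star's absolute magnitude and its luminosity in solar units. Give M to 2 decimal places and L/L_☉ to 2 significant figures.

M ≈ 15.98; L/L_☉ ≈ 3.5×10^-5

d = 1/p = 1000/76.3 mas = 13.11 pc
M = m − 5 log₁₀ d + 5 = 16.57 − 5·1.1175 + 5 = 15.983
M − M_☉ = 15.983 − 4.83 = 11.153
L/L_☉ = 10^(−0.4 × 11.153) = 3.459×10^-5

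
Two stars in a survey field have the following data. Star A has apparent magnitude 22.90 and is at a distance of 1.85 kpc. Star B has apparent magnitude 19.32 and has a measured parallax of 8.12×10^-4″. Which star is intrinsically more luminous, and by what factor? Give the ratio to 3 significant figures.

Star B is more luminous, by a factor of 12.0.

Star A: d = 1.85 kpc = 1850 pc
Star A: M = m − 5 log₁₀ d + 5 = 22.90 − 5·3.2672 + 5 = 11.564
Star B: d = 1/p = 1/8.12×10^-4″ = 1232 pc
Star B: M = m − 5 log₁₀ d + 5 = 19.32 − 5·3.0904 + 5 = 8.868
ΔM = M_A − M_B = 11.564 − (8.868) = 2.696; smaller M is more luminous → Star B.
L ratio = 10^(0.4 |ΔM|) = 10^1.079 = 11.98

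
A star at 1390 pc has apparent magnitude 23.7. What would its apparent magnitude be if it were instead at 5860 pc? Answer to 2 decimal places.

Flux ∝ 1/d², so Δm = 5 log₁₀(d₂/d₁) = 5 log₁₀(5860/1390) = 3.124
m₂ = m₁ + Δm = 23.7 + (3.124) = 26.824

m ≈ 26.82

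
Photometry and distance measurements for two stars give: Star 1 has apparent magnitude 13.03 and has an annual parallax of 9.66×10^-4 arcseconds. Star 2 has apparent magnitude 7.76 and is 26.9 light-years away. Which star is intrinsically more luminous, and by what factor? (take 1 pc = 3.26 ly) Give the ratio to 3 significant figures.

Star 1 is more luminous, by a factor of 123.

Star 1: d = 1/p = 1/9.66×10^-4″ = 1035 pc
Star 1: M = m − 5 log₁₀ d + 5 = 13.03 − 5·3.0150 + 5 = 2.955
Star 2: d = 26.9 ly / 3.26 = 8.252 pc
Star 2: M = m − 5 log₁₀ d + 5 = 7.76 − 5·0.9165 + 5 = 8.177
ΔM = M_1 − M_2 = 2.955 − (8.177) = -5.222; smaller M is more luminous → Star 1.
L ratio = 10^(0.4 |ΔM|) = 10^2.089 = 122.7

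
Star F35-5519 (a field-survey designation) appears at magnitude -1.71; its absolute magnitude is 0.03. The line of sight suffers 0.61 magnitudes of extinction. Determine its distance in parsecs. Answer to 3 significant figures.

m − M = 5 log₁₀(d/10 pc) + A  ⇒  -1.71 − (0.03) − 0.61 = 5 log₁₀(d/10)
-2.350 = 5 log₁₀(d/10)
log₁₀ d = (m − M − A)/5 + 1 = 0.5300
d = 10^0.5300 = 3.388 pc

d ≈ 3.39 pc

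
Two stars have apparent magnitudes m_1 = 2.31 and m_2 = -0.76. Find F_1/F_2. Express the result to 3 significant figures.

F_1/F_2 ≈ 0.0592

Δm = 2.31 − (-0.76) = 3.07
Flux ratio = 10^(−0.4 Δm) = 10^(−0.4 × 3.07) = 10^-1.228 = 0.05916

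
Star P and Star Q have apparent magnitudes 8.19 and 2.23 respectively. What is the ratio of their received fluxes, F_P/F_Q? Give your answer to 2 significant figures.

F_P/F_Q ≈ 4.1×10^-3

Magnitude difference = 5.96
Flux ratio = 10^(−0.4 Δm) = 10^(−0.4 × 5.96) = 10^-2.384 = 4.130×10^-3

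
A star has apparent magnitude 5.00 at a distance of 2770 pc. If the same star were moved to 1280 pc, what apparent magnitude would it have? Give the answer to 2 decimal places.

m ≈ 3.32

Flux ∝ 1/d², so Δm = 5 log₁₀(d₂/d₁) = 5 log₁₀(1280/2770) = -1.676
m₂ = m₁ + Δm = 5.00 + (-1.676) = 3.324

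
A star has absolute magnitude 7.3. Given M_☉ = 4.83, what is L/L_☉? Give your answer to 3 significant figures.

M − M_☉ = 7.3 − 4.83 = 2.470
L/L_☉ = 10^(−0.4 (M − M_☉)) = 10^-0.988 = 0.1028

L/L_☉ ≈ 0.103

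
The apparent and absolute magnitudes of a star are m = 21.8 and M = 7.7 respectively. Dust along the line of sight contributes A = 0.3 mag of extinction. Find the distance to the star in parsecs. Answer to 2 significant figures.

m − M = 5 log₁₀(d/10 pc) + A  ⇒  21.8 − (7.7) − 0.3 = 5 log₁₀(d/10)
13.800 = 5 log₁₀(d/10)
log₁₀ d = (m − M − A)/5 + 1 = 3.7600
d = 10^3.7600 = 5754 pc

d ≈ 5800 pc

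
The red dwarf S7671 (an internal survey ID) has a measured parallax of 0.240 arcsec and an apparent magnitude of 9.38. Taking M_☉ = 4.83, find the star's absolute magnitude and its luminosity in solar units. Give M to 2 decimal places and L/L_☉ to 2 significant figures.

d = 1/p = 1/0.240″ = 4.167 pc
M = m − 5 log₁₀ d + 5 = 9.38 − 5·0.6198 + 5 = 11.281
M − M_☉ = 11.281 − 4.83 = 6.451
L/L_☉ = 10^(−0.4 × 6.451) = 2.628×10^-3

M ≈ 11.28; L/L_☉ ≈ 2.6×10^-3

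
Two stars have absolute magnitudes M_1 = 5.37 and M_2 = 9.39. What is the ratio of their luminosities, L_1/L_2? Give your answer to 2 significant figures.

ΔM = M_1 − M_2 = -4.02
L_1/L_2 = 10^(−0.4 ΔM) = 10^1.608 = 40.55

L_1/L_2 ≈ 41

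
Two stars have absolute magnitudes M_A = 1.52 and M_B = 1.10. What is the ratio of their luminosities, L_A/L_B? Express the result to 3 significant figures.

L_A/L_B ≈ 0.679

ΔM = M_A − M_B = 0.42
L_A/L_B = 10^(−0.4 ΔM) = 10^-0.168 = 0.6792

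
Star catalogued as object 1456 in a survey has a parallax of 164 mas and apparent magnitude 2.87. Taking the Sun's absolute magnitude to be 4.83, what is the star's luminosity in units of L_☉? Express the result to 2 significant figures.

L/L_☉ ≈ 2.3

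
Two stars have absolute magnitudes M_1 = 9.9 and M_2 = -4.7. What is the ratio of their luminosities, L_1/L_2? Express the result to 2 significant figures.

ΔM = M_1 − M_2 = 14.6
L_1/L_2 = 10^(−0.4 ΔM) = 10^-5.840 = 1.445×10^-6

L_1/L_2 ≈ 1.4×10^-6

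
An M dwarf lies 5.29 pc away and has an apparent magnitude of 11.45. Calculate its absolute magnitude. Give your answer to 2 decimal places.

5 log₁₀(d/10 pc) = 5 log₁₀(5.290) − 5 = -1.383
M = m − 5 log₁₀(d/10) = 11.45 + 1.383 = 12.833

M ≈ 12.83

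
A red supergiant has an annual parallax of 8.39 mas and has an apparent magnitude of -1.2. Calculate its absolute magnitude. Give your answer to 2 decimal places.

p = 8.39 mas = 8.39×10^-3″ → d = 1/p = 119.2 pc
5 log₁₀(d/10 pc) = 5 log₁₀(119.2) − 5 = 5.381
M = m − 5 log₁₀(d/10) = -1.2 − 5.381 = -6.581

M ≈ -6.58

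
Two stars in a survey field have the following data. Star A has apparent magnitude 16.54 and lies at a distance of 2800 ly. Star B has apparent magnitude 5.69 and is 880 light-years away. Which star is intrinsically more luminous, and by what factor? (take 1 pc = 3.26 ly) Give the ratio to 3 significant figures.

Star B is more luminous, by a factor of 2160.

Star A: d = 2800 ly / 3.26 = 858.9 pc
Star A: M = m − 5 log₁₀ d + 5 = 16.54 − 5·2.9339 + 5 = 6.870
Star B: d = 880 ly / 3.26 = 269.9 pc
Star B: M = m − 5 log₁₀ d + 5 = 5.69 − 5·2.4313 + 5 = -1.466
ΔM = M_A − M_B = 6.870 − (-1.466) = 8.337; smaller M is more luminous → Star B.
L ratio = 10^(0.4 |ΔM|) = 10^3.335 = 2161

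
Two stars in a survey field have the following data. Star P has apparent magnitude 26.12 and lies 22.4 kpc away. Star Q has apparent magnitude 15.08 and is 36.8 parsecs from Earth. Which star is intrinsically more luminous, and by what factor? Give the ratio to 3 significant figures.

Star P is more luminous, by a factor of 14.2.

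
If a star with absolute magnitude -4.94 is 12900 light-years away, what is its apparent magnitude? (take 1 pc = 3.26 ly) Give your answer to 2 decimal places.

d = 12900 ly / 3.26 = 3957 pc
m = M + 5 log₁₀ d − 5 = -4.94 + 5·3.5974 − 5 = 8.047

m ≈ 8.05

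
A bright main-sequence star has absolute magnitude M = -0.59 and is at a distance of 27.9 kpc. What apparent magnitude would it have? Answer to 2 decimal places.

d = 27.9 kpc = 27900 pc
m = M + 5 log₁₀ d − 5 = -0.59 + 5·4.4456 − 5 = 16.638

m ≈ 16.64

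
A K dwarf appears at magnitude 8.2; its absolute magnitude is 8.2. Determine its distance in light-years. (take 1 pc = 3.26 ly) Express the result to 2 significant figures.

μ = m − M = 0.000
m − M = 5 log₁₀ d − 5
log₁₀ d = (m − M)/5 + 1 = 1.0000
d = 10^1.0000 = 10.00 pc
= 32.60 ly

d ≈ 33 ly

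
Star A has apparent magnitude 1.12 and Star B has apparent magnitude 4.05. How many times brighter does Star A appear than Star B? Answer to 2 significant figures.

Δm = 1.12 − (4.05) = -2.93
Flux ratio = 10^(−0.4 Δm) = 10^(−0.4 × -2.93) = 10^1.172 = 14.86

15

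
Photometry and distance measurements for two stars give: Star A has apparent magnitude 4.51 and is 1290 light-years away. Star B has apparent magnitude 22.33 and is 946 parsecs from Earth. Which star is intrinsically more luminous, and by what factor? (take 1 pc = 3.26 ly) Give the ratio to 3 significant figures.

Star A: d = 1290 ly / 3.26 = 395.7 pc
Star A: M = m − 5 log₁₀ d + 5 = 4.51 − 5·2.5974 + 5 = -3.477
Star B: M = m − 5 log₁₀ d + 5 = 22.33 − 5·2.9759 + 5 = 12.451
ΔM = M_A − M_B = -3.477 − (12.451) = -15.927; smaller M is more luminous → Star A.
L ratio = 10^(0.4 |ΔM|) = 10^6.371 = 2.349×10^6

Star A is more luminous, by a factor of 2.35×10^6.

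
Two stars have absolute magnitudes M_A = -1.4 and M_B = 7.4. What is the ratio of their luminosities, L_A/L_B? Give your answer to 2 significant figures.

ΔM = M_A − M_B = -8.8
L_A/L_B = 10^(−0.4 ΔM) = 10^3.520 = 3311

L_A/L_B ≈ 3300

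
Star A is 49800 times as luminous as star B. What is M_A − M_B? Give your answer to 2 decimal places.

M_A − M_B ≈ -11.74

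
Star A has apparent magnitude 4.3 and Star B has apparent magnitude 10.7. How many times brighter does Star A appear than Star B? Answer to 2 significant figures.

360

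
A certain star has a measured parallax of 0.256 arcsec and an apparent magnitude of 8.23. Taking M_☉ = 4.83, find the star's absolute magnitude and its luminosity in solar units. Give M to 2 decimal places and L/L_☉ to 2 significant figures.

M ≈ 10.27; L/L_☉ ≈ 6.7×10^-3

d = 1/p = 1/0.256″ = 3.906 pc
M = m − 5 log₁₀ d + 5 = 8.23 − 5·0.5918 + 5 = 10.271
M − M_☉ = 10.271 − 4.83 = 5.441
L/L_☉ = 10^(−0.4 × 5.441) = 6.661×10^-3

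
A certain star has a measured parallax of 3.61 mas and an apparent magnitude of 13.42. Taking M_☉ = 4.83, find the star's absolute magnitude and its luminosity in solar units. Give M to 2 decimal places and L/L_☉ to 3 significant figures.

M ≈ 6.21; L/L_☉ ≈ 0.281

d = 1/p = 1000/3.61 mas = 277.0 pc
M = m − 5 log₁₀ d + 5 = 13.42 − 5·2.4425 + 5 = 6.208
M − M_☉ = 6.208 − 4.83 = 1.378
L/L_☉ = 10^(−0.4 × 1.378) = 0.2812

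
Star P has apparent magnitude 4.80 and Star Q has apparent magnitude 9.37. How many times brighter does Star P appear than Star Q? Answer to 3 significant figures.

67.3

Magnitude difference = -4.57
Flux ratio = 10^(−0.4 Δm) = 10^(−0.4 × -4.57) = 10^1.828 = 67.30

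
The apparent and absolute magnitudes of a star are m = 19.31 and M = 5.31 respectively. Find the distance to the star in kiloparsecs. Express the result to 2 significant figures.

Distance modulus: m − M = 19.31 − (5.31) = 14.000
m − M = 5 log₁₀ d − 5
log₁₀ d = (m − M)/5 + 1 = 3.8000
d = 10^3.8000 = 6310 pc
= 6.310 kpc

d ≈ 6.3 kpc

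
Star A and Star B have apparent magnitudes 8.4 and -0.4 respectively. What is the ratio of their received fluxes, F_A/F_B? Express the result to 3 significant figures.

Δm = 8.4 − (-0.4) = 8.8
Flux ratio = 10^(−0.4 Δm) = 10^(−0.4 × 8.8) = 10^-3.520 = 3.020×10^-4

F_A/F_B ≈ 3.02×10^-4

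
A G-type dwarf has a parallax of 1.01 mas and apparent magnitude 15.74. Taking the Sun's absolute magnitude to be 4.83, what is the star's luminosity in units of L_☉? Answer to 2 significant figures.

L/L_☉ ≈ 0.42

d = 1/p = 1000/1.01 mas = 990.1 pc
M = m − 5 log₁₀ d + 5 = 15.74 − 5·2.9957 + 5 = 5.762
M − M_☉ = 5.762 − 4.83 = 0.932
L/L_☉ = 10^(−0.4 × 0.932) = 0.4240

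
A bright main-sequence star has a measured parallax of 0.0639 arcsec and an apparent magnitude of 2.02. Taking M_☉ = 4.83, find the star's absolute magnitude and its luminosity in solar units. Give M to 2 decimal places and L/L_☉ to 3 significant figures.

M ≈ 1.05; L/L_☉ ≈ 32.6

d = 1/p = 1/0.0639″ = 15.65 pc
M = m − 5 log₁₀ d + 5 = 2.02 − 5·1.1945 + 5 = 1.048
M − M_☉ = 1.048 − 4.83 = -3.782
L/L_☉ = 10^(−0.4 × -3.782) = 32.58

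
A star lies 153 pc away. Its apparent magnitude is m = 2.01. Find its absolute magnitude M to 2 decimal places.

5 log₁₀(d/10 pc) = 5 log₁₀(153.0) − 5 = 5.923
M = m − 5 log₁₀(d/10) = 2.01 − 5.923 = -3.913

M ≈ -3.91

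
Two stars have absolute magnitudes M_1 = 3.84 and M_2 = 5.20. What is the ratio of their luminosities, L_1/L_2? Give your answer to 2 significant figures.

ΔM = M_1 − M_2 = -1.36
L_1/L_2 = 10^(−0.4 ΔM) = 10^0.544 = 3.499

L_1/L_2 ≈ 3.5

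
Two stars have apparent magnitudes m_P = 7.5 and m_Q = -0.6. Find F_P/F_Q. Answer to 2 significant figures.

F_P/F_Q ≈ 5.8×10^-4

Magnitude difference = 8.1
Flux ratio = 10^(−0.4 Δm) = 10^(−0.4 × 8.1) = 10^-3.240 = 5.754×10^-4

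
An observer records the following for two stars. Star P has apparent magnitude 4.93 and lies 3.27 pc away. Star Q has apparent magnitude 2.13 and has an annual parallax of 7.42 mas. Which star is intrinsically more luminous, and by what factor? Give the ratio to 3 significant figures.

Star P: M = m − 5 log₁₀ d + 5 = 4.93 − 5·0.5145 + 5 = 7.357
Star Q: p = 7.42 mas = 7.42×10^-3″ → d = 1/p = 134.8 pc
Star Q: M = m − 5 log₁₀ d + 5 = 2.13 − 5·2.1296 + 5 = -3.518
ΔM = M_P − M_Q = 7.357 − (-3.518) = 10.875; smaller M is more luminous → Star Q.
L ratio = 10^(0.4 |ΔM|) = 10^4.350 = 22390

Star Q is more luminous, by a factor of 22400.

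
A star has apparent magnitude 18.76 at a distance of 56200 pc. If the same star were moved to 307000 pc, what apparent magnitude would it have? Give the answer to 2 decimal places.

Flux ∝ 1/d², so Δm = 5 log₁₀(d₂/d₁) = 5 log₁₀(307000/56200) = 3.687
m₂ = m₁ + Δm = 18.76 + (3.687) = 22.447

m ≈ 22.45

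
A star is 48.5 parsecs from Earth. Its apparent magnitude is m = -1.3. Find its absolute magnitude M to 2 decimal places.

M ≈ -4.73

5 log₁₀(d/10 pc) = 5 log₁₀(48.50) − 5 = 3.429
M = m − 5 log₁₀(d/10) = -1.3 − 3.429 = -4.729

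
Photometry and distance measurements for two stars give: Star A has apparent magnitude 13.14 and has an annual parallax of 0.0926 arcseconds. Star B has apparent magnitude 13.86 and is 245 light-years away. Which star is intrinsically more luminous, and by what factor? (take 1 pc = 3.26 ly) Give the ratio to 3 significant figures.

Star A: d = 1/p = 1/0.0926″ = 10.80 pc
Star A: M = m − 5 log₁₀ d + 5 = 13.14 − 5·1.0334 + 5 = 12.973
Star B: d = 245 ly / 3.26 = 75.15 pc
Star B: M = m − 5 log₁₀ d + 5 = 13.86 − 5·1.8759 + 5 = 9.480
ΔM = M_A − M_B = 12.973 − (9.480) = 3.493; smaller M is more luminous → Star B.
L ratio = 10^(0.4 |ΔM|) = 10^1.397 = 24.95

Star B is more luminous, by a factor of 25.0.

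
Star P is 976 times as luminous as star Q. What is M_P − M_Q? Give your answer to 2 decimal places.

M_P − M_Q ≈ -7.47

Pogson: ΔM = −2.5 log₁₀(ratio) = −2.5 log₁₀(976) = −2.5 × 2.9894 = -7.474
Star P is brighter, so it has the smaller magnitude: the difference is negative.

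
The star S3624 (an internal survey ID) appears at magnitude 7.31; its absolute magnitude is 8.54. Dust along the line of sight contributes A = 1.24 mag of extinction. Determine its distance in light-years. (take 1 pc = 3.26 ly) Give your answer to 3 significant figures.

d ≈ 10.5 ly

m − M = 5 log₁₀(d/10 pc) + A  ⇒  7.31 − (8.54) − 1.24 = 5 log₁₀(d/10)
-2.470 = 5 log₁₀(d/10)
log₁₀ d = (m − M − A)/5 + 1 = 0.5060
d = 10^0.5060 = 3.206 pc
= 10.45 ly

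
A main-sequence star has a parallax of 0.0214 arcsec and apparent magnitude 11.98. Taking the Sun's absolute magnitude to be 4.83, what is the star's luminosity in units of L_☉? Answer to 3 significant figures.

d = 1/p = 1/0.0214″ = 46.73 pc
M = m − 5 log₁₀ d + 5 = 11.98 − 5·1.6696 + 5 = 8.632
M − M_☉ = 8.632 − 4.83 = 3.802
L/L_☉ = 10^(−0.4 × 3.802) = 0.03014

L/L_☉ ≈ 0.0301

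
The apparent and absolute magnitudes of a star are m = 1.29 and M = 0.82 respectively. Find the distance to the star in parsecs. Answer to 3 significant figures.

Distance modulus: m − M = 1.29 − (0.82) = 0.470
m − M = 5 log₁₀ d − 5
log₁₀ d = (m − M)/5 + 1 = 1.0940
d = 10^1.0940 = 12.42 pc

d ≈ 12.4 pc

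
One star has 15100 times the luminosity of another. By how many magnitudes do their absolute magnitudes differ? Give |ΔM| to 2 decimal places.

|ΔM| ≈ 10.45

Pogson: ΔM = −2.5 log₁₀(ratio) = −2.5 log₁₀(15100) = −2.5 × 4.1790 = -10.447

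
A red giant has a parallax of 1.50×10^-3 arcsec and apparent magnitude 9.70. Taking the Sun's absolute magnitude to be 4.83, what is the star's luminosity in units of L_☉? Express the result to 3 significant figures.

d = 1/p = 1/1.50×10^-3″ = 666.7 pc
M = m − 5 log₁₀ d + 5 = 9.70 − 5·2.8239 + 5 = 0.580
M − M_☉ = 0.580 − 4.83 = -4.250
L/L_☉ = 10^(−0.4 × -4.250) = 50.10

L/L_☉ ≈ 50.1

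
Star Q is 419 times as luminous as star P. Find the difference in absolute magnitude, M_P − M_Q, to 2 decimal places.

M_P − M_Q ≈ 6.56

Pogson: ΔM = −2.5 log₁₀(ratio) = −2.5 log₁₀(419) = −2.5 × 2.6222 = -6.556
Star Q is brighter so has the smaller magnitude: M_P − M_Q is positive.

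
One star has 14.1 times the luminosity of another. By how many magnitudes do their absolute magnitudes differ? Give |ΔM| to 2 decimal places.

Pogson: ΔM = −2.5 log₁₀(ratio) = −2.5 log₁₀(14.1) = −2.5 × 1.1492 = -2.873

|ΔM| ≈ 2.87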